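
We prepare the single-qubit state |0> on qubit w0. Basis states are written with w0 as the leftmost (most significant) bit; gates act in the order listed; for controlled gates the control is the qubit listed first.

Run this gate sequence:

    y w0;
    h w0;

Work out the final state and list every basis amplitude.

After the circuit, the state carries amplitude sqrt(2)*I/2 on |0>, -sqrt(2)*I/2 on |1>.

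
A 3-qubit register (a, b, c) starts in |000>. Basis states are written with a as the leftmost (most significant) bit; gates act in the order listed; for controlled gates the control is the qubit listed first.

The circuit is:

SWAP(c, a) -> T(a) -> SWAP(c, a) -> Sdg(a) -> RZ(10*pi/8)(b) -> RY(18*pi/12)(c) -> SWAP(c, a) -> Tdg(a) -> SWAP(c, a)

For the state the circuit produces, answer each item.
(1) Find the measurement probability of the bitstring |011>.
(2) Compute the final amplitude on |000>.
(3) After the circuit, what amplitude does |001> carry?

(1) The probability of measuring |011> is 0.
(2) The final state's coefficient on |000> equals sqrt(2)*exp(3*I*pi/8)/2.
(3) The amplitude on |001> is -sqrt(2)*exp(I*pi/8)/2.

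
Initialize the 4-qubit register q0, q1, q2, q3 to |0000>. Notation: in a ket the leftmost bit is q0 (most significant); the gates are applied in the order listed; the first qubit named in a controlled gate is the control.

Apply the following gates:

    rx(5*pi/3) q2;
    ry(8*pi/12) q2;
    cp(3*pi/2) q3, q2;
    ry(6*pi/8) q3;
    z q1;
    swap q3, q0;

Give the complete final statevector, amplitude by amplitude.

The final amplitudes are (-1/8 + I/8)*sqrt(6 - 3*sqrt(2)) on |0000>, -(1 - I)*(1 + 2*I)*sqrt(2 - sqrt(2))/8 on |0010>, (-1/8 + I/8)*sqrt(3*sqrt(2) + 6) on |1000>, -(1 - I)*(1 + 2*I)*sqrt(sqrt(2) + 2)/8 on |1010>, and 0 on every other basis state.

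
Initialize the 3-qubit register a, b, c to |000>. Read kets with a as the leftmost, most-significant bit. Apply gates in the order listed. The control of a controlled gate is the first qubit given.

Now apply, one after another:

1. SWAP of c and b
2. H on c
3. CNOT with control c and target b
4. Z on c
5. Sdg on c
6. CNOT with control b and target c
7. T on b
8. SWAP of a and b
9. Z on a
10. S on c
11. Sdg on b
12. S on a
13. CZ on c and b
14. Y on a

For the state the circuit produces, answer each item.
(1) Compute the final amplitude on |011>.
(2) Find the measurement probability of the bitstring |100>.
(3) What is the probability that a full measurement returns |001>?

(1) |011> carries amplitude 0 in the final state.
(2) The probability of measuring |100> is 1/2.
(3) The probability of measuring |001> is 0.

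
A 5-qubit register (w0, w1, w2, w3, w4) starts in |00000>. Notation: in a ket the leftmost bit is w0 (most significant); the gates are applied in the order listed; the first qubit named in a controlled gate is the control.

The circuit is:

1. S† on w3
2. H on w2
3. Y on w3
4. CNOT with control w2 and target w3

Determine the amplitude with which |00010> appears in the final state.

The amplitude on |00010> is sqrt(2)*I/2.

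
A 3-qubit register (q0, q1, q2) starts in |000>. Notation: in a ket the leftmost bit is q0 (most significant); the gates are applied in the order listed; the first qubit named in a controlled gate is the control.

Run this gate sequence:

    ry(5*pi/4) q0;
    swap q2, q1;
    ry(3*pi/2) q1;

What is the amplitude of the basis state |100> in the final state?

|100> carries amplitude -sqrt(2*sqrt(2) + 4)/4 in the final state.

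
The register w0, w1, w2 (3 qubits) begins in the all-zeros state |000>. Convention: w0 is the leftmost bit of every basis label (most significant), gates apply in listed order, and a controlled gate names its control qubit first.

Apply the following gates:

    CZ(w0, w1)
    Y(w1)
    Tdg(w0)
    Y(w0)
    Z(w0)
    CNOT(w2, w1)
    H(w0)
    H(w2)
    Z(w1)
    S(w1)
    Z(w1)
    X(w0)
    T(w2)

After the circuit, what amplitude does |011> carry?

The final state's coefficient on |011> equals -exp(3*I*pi/4)/2.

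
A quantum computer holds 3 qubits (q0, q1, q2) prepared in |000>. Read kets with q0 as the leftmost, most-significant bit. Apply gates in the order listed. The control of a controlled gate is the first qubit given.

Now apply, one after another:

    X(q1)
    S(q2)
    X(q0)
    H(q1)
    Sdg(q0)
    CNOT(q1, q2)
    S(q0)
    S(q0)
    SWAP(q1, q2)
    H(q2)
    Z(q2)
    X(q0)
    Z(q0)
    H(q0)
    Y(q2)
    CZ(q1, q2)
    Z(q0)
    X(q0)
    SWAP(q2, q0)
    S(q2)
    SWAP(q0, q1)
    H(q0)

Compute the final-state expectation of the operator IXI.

The observable IXI averages to 1.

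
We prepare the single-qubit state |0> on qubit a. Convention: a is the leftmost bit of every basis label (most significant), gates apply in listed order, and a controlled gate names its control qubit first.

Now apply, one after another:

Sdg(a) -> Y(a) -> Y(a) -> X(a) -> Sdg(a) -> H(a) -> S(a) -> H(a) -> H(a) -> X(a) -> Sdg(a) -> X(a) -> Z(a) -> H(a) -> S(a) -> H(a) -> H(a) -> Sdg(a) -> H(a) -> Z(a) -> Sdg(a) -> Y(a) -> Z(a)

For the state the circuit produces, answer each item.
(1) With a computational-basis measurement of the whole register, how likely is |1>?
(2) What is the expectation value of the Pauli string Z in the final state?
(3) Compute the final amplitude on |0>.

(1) Outcome |1> occurs with probability 1/2. Key observation: steps 13-20 multiply out to the identity, so the circuit reduces to the remaining gates.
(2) In the final state, Z has expectation 0.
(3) The final state's coefficient on |0> equals sqrt(2)/2.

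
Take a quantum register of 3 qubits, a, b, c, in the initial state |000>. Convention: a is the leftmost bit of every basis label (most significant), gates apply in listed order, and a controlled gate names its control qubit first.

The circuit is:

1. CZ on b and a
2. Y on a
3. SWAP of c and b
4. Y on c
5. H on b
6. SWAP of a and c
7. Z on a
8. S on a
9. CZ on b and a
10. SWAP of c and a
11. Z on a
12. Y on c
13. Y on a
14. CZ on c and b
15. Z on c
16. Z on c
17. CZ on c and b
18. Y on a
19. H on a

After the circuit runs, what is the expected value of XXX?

The observable XXX averages to 0.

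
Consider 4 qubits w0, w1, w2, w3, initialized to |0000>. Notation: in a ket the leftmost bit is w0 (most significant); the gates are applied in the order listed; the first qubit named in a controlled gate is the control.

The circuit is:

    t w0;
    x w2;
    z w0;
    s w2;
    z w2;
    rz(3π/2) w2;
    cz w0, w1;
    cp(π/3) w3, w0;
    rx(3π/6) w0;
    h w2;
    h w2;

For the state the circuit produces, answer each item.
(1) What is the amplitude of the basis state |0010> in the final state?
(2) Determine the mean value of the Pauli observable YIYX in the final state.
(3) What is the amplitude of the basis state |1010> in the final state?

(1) The final state's coefficient on |0010> equals sqrt(2)*exp(I*pi/4)/2. Key observation: steps 10-11 multiply out to the identity, so the circuit reduces to the remaining gates.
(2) The expectation value of YIYX is 0.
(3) |1010> carries amplitude -sqrt(2)*exp(3*I*pi/4)/2 in the final state.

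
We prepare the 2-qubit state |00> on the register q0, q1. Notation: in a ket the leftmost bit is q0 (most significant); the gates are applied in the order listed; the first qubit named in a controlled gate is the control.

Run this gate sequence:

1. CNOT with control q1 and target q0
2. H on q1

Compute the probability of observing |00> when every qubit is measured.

A full measurement returns |00> with probability 1/2.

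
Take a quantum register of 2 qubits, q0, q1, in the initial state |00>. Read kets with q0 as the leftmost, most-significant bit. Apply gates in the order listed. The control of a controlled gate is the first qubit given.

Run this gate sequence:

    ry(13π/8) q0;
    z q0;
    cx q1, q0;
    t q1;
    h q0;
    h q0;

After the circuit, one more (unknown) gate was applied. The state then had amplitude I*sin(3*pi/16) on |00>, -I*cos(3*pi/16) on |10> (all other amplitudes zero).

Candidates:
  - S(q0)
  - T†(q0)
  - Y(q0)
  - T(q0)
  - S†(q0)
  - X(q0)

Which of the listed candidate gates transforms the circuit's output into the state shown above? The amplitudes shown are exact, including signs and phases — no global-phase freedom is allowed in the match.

The applied gate was Y(q0). Key observation: steps 5-6 multiply out to the identity, so the circuit reduces to the remaining gates.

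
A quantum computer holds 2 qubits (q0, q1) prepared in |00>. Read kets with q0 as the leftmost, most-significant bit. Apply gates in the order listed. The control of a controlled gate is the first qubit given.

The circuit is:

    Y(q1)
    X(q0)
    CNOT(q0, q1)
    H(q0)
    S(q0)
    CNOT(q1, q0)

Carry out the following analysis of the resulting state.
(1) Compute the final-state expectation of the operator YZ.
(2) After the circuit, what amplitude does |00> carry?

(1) The expectation value of YZ is -1.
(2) The amplitude on |00> is sqrt(2)*I/2.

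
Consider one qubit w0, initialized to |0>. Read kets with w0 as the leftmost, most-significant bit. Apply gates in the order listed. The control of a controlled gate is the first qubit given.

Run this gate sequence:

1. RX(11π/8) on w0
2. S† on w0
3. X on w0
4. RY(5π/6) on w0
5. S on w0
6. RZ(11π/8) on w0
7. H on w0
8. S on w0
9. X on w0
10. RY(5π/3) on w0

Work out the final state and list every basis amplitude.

After the circuit, the state carries amplitude 3*I*exp(-11*I*pi/16)*sin(5*pi/16)/8 + sqrt(3)*exp(-11*I*pi/16)*sin(5*pi/16)/8 + sqrt(3)*I*exp(11*I*pi/16)*sin(5*pi/16)/8 - sqrt(3)*exp(11*I*pi/16)*cos(5*pi/16)/8 + sqrt(3)*I*exp(11*I*pi/16)*cos(5*pi/16)/8 + I*exp(11*I*pi/16)*sin(5*pi/16)/8 - I*exp(11*I*pi/16)*cos(5*pi/16)/8 - exp(-11*I*pi/16)*cos(5*pi/16)/8 - sqrt(3)*I*exp(-11*I*pi/16)*cos(5*pi/16)/8 - exp(-11*I*pi/16)*sin(5*pi/16)/8 - sqrt(3)*I*exp(-11*I*pi/16)*sin(5*pi/16)/8 - sqrt(3)*exp(-11*I*pi/16)*cos(5*pi/16)/8 - 3*I*exp(-11*I*pi/16)*cos(5*pi/16)/8 + sqrt(3)*exp(11*I*pi/16)*sin(5*pi/16)/8 + 3*exp(11*I*pi/16)*cos(5*pi/16)/8 + 3*exp(11*I*pi/16)*sin(5*pi/16)/8 on |0>, 3*exp(-11*I*pi/16)*sin(5*pi/16)/8 + 3*I*exp(11*I*pi/16)*sin(5*pi/16)/8 - sqrt(3)*exp(11*I*pi/16)*sin(5*pi/16)/8 + 3*I*exp(11*I*pi/16)*cos(5*pi/16)/8 + sqrt(3)*I*exp(11*I*pi/16)*sin(5*pi/16)/8 - sqrt(3)*exp(11*I*pi/16)*cos(5*pi/16)/8 - exp(11*I*pi/16)*sin(5*pi/16)/8 + sqrt(3)*I*exp(-11*I*pi/16)*cos(5*pi/16)/8 + I*exp(-11*I*pi/16)*sin(5*pi/16)/8 + I*exp(-11*I*pi/16)*cos(5*pi/16)/8 + exp(11*I*pi/16)*cos(5*pi/16)/8 - sqrt(3)*I*exp(11*I*pi/16)*cos(5*pi/16)/8 - sqrt(3)*I*exp(-11*I*pi/16)*sin(5*pi/16)/8 - sqrt(3)*exp(-11*I*pi/16)*cos(5*pi/16)/8 - sqrt(3)*exp(-11*I*pi/16)*sin(5*pi/16)/8 - 3*exp(-11*I*pi/16)*cos(5*pi/16)/8 on |1>.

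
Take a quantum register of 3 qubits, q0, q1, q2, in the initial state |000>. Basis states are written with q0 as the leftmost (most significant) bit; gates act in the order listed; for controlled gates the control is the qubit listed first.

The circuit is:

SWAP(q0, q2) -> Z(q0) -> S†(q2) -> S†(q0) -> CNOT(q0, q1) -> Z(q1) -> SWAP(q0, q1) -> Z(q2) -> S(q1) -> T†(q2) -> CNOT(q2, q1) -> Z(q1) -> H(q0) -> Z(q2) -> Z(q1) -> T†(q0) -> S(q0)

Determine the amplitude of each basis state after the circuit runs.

After the circuit, the state carries amplitude sqrt(2)/2 on |000>, sqrt(2)*exp(I*pi/4)/2 on |100>, and 0 on every other basis state.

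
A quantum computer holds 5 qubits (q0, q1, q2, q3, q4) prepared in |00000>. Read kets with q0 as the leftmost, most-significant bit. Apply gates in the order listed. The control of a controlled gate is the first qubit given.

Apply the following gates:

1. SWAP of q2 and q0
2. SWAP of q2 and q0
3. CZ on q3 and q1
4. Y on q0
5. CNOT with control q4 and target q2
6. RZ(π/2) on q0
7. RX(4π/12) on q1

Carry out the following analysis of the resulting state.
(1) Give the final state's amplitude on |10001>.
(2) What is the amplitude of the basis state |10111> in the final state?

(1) |10001> carries amplitude 0 in the final state.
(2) The final state's coefficient on |10111> equals 0.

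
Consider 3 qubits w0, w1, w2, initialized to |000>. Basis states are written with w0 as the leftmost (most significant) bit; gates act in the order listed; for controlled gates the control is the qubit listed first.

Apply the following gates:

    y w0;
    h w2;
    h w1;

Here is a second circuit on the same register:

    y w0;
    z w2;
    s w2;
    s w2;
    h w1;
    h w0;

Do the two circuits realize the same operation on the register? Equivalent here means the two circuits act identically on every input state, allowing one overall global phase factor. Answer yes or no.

No, they are not equivalent — no single phase factor reconciles the two unitaries.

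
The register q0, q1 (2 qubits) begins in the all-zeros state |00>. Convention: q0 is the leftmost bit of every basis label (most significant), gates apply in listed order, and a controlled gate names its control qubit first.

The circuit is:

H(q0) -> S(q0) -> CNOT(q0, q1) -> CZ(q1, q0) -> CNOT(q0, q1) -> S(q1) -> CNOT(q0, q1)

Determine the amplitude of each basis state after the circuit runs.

The final amplitudes are sqrt(2)/2 on |00>, 0 on |01>, 0 on |10>, -sqrt(2)*I/2 on |11>.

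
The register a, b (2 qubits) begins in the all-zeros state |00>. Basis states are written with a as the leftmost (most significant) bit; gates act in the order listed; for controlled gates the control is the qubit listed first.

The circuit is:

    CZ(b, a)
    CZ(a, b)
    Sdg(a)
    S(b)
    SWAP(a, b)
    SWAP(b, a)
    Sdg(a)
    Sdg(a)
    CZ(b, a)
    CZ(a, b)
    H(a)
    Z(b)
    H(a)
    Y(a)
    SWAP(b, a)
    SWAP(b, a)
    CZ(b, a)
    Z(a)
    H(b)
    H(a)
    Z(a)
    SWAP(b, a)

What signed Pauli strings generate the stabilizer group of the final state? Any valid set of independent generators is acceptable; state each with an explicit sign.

One valid set of independent stabilizer generators is +XI, +IX (any independent generating set of the same group is equally correct).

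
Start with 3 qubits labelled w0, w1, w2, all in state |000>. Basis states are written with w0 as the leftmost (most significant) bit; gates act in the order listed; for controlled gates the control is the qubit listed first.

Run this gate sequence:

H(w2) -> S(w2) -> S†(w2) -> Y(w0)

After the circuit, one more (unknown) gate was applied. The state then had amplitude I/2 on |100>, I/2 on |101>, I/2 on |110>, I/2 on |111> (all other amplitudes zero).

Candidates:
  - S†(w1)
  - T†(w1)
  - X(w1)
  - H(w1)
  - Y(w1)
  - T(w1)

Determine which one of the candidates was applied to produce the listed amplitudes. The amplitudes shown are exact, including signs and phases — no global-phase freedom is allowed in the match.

It was H(w1) that produced the state shown.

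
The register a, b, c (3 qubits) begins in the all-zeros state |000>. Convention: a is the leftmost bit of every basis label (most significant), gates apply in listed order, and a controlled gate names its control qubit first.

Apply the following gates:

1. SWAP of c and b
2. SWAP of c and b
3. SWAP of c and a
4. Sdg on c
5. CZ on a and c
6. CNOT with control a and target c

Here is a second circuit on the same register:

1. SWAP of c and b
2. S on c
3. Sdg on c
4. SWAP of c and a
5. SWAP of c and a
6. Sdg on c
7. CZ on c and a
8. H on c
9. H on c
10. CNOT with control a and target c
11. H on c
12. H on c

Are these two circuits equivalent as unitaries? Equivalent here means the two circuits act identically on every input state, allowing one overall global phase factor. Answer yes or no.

No: there is an input state on which the two circuits produce genuinely different outputs (not merely differing by a phase).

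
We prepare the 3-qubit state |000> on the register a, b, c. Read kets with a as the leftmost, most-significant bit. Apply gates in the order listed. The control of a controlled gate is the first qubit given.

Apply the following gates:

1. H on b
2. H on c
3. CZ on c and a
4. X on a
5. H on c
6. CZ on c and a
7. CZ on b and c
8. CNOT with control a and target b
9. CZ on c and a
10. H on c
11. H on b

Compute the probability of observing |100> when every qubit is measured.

The probability of measuring |100> is 1/2.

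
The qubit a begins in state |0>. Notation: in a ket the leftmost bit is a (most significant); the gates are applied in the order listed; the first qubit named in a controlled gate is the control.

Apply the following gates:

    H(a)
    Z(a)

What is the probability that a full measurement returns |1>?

A full measurement returns |1> with probability 1/2.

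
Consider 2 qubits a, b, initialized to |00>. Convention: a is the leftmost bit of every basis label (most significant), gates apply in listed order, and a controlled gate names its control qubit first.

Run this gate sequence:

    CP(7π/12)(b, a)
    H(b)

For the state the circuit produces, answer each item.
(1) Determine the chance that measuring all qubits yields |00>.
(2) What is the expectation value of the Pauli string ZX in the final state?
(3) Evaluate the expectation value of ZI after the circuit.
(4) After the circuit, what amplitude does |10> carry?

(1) The probability of measuring |00> is 1/2.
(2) In the final state, ZX has expectation 1.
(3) In the final state, ZI has expectation 1.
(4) The amplitude on |10> is 0.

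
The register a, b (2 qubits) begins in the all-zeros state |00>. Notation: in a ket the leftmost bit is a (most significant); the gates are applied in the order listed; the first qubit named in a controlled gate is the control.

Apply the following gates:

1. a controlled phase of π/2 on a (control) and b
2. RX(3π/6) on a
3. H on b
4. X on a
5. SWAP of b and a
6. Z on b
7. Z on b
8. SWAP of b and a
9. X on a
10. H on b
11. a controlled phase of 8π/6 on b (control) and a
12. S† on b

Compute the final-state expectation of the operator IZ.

In the final state, IZ has expectation 1. Key observation: gates 3-10 undo each other exactly, leaving only the rest of the circuit to track.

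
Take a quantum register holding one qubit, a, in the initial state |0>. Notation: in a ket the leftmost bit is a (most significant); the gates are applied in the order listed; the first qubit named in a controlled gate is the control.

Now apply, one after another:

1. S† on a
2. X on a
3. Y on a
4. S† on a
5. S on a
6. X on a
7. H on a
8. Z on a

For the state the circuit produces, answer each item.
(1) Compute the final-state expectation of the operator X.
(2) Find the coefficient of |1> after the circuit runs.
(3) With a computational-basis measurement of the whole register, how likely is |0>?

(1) The observable X averages to 1.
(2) The final state's coefficient on |1> equals -sqrt(2)*I/2.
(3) The probability of measuring |0> is 1/2.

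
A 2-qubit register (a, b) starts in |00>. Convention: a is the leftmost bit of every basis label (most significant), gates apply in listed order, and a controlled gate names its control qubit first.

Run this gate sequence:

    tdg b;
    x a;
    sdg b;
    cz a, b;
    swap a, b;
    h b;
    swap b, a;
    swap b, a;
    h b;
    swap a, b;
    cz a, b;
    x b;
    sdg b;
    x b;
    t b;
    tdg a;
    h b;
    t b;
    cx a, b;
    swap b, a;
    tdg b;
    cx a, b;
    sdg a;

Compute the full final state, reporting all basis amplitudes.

The resulting statevector has amplitude 0 on |00>, -sqrt(2)*exp(I*pi/4)/2 on |01>, sqrt(2)*I/2 on |10>, 0 on |11>.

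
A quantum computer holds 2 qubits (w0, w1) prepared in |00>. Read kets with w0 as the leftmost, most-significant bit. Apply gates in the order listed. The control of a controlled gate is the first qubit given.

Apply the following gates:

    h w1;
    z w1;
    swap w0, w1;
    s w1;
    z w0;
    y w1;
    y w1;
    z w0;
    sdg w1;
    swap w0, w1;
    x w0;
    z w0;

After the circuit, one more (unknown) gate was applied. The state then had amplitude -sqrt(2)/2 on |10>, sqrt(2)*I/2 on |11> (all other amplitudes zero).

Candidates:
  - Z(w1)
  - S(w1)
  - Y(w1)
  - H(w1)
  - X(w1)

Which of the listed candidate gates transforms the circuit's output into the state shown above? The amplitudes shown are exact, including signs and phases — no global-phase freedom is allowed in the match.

The applied gate was S(w1).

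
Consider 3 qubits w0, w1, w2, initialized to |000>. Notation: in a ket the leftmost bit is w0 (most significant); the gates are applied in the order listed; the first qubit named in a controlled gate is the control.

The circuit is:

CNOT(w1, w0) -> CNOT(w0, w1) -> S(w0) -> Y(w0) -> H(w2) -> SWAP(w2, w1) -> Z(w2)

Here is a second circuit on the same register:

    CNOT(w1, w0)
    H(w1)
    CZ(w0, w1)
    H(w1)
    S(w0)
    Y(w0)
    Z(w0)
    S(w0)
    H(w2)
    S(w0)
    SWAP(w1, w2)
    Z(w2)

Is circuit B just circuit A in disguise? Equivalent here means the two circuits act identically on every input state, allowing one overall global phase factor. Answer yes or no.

Yes: on every input state the two circuits agree up to one overall phase factor.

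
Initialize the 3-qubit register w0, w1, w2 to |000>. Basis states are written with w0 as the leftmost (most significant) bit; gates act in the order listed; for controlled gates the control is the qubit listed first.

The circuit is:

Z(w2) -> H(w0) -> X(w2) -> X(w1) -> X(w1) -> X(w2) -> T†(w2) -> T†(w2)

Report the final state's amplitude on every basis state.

The resulting statevector has amplitude sqrt(2)/2 on |000>, sqrt(2)/2 on |100>, and 0 on every other basis state. Key observation: the block from step 3 through step 6 cancels to the identity and can be dropped.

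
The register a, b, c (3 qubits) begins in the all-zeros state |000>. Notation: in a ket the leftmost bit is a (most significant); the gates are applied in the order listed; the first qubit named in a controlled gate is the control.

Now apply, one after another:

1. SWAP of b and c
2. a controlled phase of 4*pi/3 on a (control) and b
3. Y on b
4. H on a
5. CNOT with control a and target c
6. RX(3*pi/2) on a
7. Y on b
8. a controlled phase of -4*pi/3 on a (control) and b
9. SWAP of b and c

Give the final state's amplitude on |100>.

The final state's coefficient on |100> equals -I/2.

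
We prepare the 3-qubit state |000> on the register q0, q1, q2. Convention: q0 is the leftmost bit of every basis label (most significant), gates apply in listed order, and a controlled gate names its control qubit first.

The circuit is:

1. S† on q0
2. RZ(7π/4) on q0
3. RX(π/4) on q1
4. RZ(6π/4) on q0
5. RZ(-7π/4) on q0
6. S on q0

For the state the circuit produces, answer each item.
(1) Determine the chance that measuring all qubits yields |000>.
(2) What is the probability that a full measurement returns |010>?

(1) A full measurement returns |000> with probability sqrt(2)/4 + 1/2.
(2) A full measurement returns |010> with probability 1/2 - sqrt(2)/4.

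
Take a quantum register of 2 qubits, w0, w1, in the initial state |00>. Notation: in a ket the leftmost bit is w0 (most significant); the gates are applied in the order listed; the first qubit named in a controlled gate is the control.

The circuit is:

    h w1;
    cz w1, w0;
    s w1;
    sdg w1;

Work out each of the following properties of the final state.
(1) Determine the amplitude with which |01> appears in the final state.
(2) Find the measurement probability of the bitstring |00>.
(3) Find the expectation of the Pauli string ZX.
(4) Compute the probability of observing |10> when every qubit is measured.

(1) |01> carries amplitude sqrt(2)/2 in the final state.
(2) Outcome |00> occurs with probability 1/2.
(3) The observable ZX averages to 1.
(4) Outcome |10> occurs with probability 0.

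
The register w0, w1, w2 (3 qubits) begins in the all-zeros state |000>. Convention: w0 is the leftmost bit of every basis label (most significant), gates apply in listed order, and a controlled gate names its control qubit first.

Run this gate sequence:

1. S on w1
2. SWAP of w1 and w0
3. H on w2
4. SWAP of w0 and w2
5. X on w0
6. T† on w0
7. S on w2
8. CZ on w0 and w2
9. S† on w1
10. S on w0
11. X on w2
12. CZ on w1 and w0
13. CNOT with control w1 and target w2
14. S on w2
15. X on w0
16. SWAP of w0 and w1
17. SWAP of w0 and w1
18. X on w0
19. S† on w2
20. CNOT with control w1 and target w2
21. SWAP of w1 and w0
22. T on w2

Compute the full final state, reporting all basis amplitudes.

The resulting statevector has amplitude sqrt(2)*exp(I*pi/4)/2 on |001>, sqrt(2)*I/2 on |011>, and 0 on every other basis state. Key observation: gates 13-20 undo each other exactly, leaving only the rest of the circuit to track.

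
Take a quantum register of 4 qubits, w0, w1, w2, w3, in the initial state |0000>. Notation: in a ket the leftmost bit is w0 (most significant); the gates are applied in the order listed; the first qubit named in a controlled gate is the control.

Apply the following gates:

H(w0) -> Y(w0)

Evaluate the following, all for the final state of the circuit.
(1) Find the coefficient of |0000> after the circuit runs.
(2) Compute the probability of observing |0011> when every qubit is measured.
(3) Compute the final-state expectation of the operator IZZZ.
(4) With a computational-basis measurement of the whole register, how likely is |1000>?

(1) |0000> carries amplitude -sqrt(2)*I/2 in the final state.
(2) A full measurement returns |0011> with probability 0.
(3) The observable IZZZ averages to 1.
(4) A full measurement returns |1000> with probability 1/2.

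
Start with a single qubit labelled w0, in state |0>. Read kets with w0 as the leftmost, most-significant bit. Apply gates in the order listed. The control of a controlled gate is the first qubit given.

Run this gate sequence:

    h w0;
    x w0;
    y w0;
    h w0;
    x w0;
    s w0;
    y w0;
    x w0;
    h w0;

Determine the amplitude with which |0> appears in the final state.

The final state's coefficient on |0> equals sqrt(2)/2.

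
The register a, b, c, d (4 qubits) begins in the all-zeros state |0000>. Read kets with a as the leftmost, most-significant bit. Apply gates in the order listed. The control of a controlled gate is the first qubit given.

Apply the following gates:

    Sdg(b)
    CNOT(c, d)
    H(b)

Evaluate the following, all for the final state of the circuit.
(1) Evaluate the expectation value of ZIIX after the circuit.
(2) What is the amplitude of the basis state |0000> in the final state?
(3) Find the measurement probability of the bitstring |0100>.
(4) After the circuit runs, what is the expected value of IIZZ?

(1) The expectation value of ZIIX is 0.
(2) The amplitude on |0000> is sqrt(2)/2.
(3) A full measurement returns |0100> with probability 1/2.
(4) In the final state, IIZZ has expectation 1.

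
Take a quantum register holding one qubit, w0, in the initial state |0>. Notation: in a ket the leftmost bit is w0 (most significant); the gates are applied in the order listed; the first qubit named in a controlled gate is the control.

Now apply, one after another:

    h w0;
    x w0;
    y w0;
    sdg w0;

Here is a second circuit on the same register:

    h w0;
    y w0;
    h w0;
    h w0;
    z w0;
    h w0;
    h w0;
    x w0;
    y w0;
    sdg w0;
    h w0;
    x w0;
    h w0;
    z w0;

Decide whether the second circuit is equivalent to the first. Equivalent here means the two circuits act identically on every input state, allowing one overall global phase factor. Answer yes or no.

No: there is an input state on which the two circuits produce genuinely different outputs (not merely differing by a phase).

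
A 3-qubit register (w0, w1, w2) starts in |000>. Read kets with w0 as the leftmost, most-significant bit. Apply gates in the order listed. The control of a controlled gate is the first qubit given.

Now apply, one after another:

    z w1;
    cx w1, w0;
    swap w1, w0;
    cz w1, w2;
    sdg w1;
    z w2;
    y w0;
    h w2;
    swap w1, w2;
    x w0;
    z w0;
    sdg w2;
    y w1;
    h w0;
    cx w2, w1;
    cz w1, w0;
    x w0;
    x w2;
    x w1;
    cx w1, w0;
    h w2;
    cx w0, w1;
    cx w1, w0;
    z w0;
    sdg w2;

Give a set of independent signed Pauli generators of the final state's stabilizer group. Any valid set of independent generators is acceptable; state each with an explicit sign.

The final state is stabilized by the group generated by -XZI, -ZXI, +IIY; other independent generating sets are equally valid.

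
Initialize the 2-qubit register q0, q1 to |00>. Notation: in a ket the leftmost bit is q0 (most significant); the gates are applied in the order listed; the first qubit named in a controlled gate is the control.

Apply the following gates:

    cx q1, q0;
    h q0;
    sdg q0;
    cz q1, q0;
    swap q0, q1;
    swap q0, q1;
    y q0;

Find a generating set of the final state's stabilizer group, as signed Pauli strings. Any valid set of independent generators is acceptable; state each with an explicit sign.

The stabilizer group can be generated by -YI, +IZ, among other valid generating sets.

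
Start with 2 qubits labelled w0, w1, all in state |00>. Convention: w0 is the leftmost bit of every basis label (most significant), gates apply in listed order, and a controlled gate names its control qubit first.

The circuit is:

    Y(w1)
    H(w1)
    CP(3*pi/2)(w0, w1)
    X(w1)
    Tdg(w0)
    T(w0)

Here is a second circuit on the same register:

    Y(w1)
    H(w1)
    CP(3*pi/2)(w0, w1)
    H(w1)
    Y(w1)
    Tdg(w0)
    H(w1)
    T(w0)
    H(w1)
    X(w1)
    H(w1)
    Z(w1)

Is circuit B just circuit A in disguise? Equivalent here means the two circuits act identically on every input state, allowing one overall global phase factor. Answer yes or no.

No — the two circuits implement different unitaries, even allowing a global phase.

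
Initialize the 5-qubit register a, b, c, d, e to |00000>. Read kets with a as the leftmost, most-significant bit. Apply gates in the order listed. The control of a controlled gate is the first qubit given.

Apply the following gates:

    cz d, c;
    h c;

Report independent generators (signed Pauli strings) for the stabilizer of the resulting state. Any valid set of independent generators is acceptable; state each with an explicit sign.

The stabilizer group can be generated by +IIXII, +ZIIII, +IZIII, +IIIZI, +IIIIZ, among other valid generating sets.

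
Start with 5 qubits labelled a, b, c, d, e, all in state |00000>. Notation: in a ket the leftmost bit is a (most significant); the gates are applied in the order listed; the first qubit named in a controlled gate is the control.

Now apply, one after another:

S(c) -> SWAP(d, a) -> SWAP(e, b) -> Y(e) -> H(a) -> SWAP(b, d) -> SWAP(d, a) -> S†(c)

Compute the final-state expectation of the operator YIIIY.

The observable YIIIY averages to 0.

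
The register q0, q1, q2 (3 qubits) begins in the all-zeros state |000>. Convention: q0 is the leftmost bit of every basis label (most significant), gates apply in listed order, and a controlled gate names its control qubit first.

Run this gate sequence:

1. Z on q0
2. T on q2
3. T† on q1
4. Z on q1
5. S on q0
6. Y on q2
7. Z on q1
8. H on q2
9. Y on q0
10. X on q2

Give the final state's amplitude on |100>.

The amplitude on |100> is sqrt(2)/2.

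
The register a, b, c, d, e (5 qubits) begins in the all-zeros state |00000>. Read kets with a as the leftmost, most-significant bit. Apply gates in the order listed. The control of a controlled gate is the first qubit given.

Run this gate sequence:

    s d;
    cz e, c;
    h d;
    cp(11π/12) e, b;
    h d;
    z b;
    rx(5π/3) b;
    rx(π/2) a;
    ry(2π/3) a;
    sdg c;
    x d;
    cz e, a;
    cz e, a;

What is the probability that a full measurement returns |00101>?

The probability of measuring |00101> is 0. Key observation: steps 12-13 multiply out to the identity, so the circuit reduces to the remaining gates.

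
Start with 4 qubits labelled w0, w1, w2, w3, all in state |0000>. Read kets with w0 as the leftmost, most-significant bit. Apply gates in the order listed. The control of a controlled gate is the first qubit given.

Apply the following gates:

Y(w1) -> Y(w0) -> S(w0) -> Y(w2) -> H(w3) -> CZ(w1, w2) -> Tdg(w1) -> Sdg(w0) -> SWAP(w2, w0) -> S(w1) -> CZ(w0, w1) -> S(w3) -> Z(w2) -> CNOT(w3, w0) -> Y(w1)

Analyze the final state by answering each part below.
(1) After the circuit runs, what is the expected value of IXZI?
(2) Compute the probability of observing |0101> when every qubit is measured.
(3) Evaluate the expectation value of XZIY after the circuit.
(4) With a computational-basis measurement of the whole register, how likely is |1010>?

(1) The expectation value of IXZI is 0.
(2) Outcome |0101> occurs with probability 0.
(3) In the final state, XZIY has expectation 1.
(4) A full measurement returns |1010> with probability 1/2.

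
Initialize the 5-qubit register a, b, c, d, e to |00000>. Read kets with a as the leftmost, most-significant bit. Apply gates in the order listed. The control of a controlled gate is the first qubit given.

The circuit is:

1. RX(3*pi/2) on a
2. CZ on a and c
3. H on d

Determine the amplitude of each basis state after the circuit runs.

After the circuit, the state carries amplitude -1/2 on |00000>, -1/2 on |00010>, -I/2 on |10000>, -I/2 on |10010>, and 0 on every other basis state.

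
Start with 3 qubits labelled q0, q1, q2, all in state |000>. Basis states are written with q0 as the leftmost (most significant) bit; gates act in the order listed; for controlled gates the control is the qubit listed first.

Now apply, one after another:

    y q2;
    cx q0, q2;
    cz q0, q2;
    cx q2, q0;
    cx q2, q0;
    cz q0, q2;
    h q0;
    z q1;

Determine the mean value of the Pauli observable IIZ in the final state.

In the final state, IIZ has expectation -1.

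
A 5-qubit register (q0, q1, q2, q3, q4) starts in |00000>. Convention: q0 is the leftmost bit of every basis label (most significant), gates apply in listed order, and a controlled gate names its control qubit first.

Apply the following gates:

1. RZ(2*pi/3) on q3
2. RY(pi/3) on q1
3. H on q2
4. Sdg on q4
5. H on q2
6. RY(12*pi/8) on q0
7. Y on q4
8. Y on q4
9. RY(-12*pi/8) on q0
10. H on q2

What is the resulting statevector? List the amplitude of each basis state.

The resulting statevector has amplitude -sqrt(6)*exp(2*I*pi/3)/4 on |00000>, -sqrt(6)*exp(2*I*pi/3)/4 on |00100>, -sqrt(2)*exp(2*I*pi/3)/4 on |01000>, -sqrt(2)*exp(2*I*pi/3)/4 on |01100>, and 0 on every other basis state. Key observation: the block from step 5 through step 10 cancels to the identity and can be dropped.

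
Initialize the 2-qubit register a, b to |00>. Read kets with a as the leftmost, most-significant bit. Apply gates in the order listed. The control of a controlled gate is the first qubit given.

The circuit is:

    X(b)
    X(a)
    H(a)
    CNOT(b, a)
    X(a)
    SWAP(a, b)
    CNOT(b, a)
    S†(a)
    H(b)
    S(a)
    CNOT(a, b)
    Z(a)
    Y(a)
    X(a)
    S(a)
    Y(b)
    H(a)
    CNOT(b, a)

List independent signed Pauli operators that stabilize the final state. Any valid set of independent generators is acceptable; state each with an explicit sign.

One valid set of independent stabilizer generators is -YI, +IX (any independent generating set of the same group is equally correct).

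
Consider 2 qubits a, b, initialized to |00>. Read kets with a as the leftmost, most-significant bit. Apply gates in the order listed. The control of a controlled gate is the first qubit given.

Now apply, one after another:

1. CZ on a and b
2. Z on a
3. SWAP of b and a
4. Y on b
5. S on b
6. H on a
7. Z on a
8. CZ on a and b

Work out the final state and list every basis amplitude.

The final amplitudes are 0 on |00>, -sqrt(2)/2 on |01>, 0 on |10>, -sqrt(2)/2 on |11>.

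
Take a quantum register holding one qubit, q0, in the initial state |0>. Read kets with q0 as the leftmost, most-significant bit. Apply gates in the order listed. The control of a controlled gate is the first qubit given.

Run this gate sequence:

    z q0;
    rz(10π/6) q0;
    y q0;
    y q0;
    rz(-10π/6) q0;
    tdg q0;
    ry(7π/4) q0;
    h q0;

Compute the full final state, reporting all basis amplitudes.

The resulting statevector has amplitude sqrt(2)*(-sqrt(sqrt(2) + 2) + sqrt(2 - sqrt(2)))/4 on |0>, sqrt(2)*(-sqrt(sqrt(2) + 2) - sqrt(2 - sqrt(2)))/4 on |1>. Key observation: gates 2-5 undo each other exactly, leaving only the rest of the circuit to track.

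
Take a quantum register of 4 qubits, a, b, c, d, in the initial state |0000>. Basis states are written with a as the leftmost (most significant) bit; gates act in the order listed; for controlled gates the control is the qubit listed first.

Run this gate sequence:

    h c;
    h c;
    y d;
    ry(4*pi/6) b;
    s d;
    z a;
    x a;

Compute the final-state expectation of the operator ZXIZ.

In the final state, ZXIZ has expectation sqrt(3)/2. Key observation: gates 1-2 undo each other exactly, leaving only the rest of the circuit to track.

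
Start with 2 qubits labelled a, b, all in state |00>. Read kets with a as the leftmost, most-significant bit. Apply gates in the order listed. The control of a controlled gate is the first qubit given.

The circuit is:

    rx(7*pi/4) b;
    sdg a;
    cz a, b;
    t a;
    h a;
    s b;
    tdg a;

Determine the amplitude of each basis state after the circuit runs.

The resulting statevector has amplitude -sqrt(2*sqrt(2) + 4)/4 on |00>, sqrt(4 - 2*sqrt(2))/4 on |01>, sqrt(2*sqrt(2) + 4)*exp(3*I*pi/4)/4 on |10>, -sqrt(4 - 2*sqrt(2))*exp(3*I*pi/4)/4 on |11>.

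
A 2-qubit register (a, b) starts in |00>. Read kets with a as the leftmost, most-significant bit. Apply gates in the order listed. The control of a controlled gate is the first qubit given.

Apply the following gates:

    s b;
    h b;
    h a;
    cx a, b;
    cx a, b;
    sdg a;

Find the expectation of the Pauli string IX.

In the final state, IX has expectation 1. Key observation: gates 4-5 undo each other exactly, leaving only the rest of the circuit to track.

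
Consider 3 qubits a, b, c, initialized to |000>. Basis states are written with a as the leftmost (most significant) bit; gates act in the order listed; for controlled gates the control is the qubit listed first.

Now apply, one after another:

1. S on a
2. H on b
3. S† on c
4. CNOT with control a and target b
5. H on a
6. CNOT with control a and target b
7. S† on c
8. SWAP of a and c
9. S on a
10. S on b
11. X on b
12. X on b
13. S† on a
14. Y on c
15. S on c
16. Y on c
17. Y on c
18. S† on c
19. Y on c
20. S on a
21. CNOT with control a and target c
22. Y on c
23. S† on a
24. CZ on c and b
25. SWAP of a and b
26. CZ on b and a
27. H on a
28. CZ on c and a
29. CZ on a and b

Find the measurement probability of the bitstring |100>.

Outcome |100> occurs with probability 1/4. Key observation: gates 13-20 undo each other exactly, leaving only the rest of the circuit to track.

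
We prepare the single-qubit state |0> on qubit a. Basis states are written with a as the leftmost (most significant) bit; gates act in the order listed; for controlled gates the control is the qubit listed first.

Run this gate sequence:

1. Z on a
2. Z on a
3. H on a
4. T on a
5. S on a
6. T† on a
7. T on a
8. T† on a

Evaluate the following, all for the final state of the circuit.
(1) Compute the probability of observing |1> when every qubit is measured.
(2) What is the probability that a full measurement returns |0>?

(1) Outcome |1> occurs with probability 1/2.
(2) The probability of measuring |0> is 1/2.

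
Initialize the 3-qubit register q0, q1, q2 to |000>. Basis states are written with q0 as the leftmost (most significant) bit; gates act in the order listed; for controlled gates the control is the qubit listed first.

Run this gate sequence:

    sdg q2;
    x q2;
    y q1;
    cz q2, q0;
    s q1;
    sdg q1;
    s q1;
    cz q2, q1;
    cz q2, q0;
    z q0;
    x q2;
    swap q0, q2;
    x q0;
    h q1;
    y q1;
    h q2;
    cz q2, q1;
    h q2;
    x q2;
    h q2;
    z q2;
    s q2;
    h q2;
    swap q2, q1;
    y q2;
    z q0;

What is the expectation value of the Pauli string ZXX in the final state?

The observable ZXX averages to 1. Key observation: the block from step 18 through step 21 cancels to the identity and can be dropped.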